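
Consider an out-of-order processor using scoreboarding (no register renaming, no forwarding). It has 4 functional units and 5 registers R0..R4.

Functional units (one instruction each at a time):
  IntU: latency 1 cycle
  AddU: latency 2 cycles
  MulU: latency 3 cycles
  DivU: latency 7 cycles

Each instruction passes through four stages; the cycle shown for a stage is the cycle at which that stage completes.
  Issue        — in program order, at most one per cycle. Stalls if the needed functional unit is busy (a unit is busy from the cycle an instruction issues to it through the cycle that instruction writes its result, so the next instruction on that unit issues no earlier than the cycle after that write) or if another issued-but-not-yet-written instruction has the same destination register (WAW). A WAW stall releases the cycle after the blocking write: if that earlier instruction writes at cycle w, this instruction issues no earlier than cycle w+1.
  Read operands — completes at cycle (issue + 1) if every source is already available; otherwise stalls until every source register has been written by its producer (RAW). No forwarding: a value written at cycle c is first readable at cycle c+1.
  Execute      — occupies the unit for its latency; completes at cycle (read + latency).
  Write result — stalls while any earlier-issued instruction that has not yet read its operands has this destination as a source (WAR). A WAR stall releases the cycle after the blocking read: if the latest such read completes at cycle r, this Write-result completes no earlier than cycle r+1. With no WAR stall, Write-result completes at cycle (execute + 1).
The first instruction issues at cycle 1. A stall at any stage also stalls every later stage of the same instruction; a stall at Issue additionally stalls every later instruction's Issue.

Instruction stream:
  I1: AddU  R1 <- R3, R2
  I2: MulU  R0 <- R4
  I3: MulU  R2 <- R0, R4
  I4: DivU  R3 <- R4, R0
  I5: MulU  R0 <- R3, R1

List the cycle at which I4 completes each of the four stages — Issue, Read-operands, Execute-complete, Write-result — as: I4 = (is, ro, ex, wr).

I4 = (9, 10, 17, 18)

I1  is:1  ro:2  ex:4  wr:5
I2  is:2  ro:3  ex:6  wr:7
I3  is:8  ro:9  ex:12  wr:13  — struct: MulU busy until I2 writes@7
I4  is:9  ro:10  ex:17  wr:18
I5  is:14  ro:19  ex:22  wr:23  — struct: MulU busy until I3 writes@13, RAW R3: wait I4 write@18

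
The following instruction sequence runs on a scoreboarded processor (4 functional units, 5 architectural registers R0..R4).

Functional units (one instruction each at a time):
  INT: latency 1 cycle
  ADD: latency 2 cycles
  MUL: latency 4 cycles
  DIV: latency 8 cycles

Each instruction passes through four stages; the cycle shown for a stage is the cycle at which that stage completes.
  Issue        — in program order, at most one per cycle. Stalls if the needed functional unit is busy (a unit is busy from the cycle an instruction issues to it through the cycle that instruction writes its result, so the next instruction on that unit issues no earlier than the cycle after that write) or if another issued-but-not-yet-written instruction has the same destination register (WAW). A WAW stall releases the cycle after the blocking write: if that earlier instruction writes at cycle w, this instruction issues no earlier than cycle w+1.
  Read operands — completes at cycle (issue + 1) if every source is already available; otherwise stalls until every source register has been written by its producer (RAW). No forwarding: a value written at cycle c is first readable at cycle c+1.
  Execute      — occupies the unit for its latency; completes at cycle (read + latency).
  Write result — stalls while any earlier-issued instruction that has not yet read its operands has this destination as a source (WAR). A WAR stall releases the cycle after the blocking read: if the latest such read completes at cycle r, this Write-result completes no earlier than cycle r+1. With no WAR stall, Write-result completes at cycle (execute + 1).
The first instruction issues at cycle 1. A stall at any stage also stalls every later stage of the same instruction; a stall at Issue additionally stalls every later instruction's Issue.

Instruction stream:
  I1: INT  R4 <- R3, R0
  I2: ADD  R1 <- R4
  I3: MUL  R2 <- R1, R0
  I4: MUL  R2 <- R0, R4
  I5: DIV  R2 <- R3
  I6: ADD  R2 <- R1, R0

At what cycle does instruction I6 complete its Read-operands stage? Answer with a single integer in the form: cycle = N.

cycle = 34

I1 -> (1, 2, 3, 4)
I2 -> (2, 5, 7, 8)  // RAW R4: wait I1 write@4
I3 -> (3, 9, 13, 14)  // RAW R1: wait I2 write@8
I4 -> (15, 16, 20, 21)  // struct: MUL busy until I3 writes@14
I5 -> (22, 23, 31, 32)  // WAW R2: wait I4 write@21
I6 -> (33, 34, 36, 37)  // WAW R2: wait I5 write@32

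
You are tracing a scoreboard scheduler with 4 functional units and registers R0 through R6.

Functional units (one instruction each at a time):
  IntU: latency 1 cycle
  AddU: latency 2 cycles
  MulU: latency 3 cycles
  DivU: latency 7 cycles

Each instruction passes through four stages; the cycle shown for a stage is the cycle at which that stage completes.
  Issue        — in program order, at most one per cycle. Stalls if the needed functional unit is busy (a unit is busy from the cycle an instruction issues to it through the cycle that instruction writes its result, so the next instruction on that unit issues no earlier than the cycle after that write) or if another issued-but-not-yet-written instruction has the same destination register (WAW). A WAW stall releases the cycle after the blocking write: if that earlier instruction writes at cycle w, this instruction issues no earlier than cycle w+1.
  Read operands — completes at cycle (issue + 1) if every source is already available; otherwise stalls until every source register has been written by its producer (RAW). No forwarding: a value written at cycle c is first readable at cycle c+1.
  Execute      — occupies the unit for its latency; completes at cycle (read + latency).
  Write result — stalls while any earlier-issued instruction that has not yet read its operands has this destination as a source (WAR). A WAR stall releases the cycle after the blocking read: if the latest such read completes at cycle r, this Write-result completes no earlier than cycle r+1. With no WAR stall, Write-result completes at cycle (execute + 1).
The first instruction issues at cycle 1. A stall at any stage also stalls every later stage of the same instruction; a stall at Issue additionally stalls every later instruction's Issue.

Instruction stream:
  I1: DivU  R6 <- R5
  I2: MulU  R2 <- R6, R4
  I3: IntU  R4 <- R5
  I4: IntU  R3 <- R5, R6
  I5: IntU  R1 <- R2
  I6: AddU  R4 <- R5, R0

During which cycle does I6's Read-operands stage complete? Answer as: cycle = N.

cycle = 19

I1 -> (1, 2, 9, 10)
I2 -> (2, 11, 14, 15)  // RAW R6: wait I1 write@10
I3 -> (3, 4, 5, 12)  // WAR R4: wait I2 read@11
I4 -> (13, 14, 15, 16)  // struct: IntU busy until I3 writes@12
I5 -> (17, 18, 19, 20)  // struct: IntU busy until I4 writes@16
I6 -> (18, 19, 21, 22)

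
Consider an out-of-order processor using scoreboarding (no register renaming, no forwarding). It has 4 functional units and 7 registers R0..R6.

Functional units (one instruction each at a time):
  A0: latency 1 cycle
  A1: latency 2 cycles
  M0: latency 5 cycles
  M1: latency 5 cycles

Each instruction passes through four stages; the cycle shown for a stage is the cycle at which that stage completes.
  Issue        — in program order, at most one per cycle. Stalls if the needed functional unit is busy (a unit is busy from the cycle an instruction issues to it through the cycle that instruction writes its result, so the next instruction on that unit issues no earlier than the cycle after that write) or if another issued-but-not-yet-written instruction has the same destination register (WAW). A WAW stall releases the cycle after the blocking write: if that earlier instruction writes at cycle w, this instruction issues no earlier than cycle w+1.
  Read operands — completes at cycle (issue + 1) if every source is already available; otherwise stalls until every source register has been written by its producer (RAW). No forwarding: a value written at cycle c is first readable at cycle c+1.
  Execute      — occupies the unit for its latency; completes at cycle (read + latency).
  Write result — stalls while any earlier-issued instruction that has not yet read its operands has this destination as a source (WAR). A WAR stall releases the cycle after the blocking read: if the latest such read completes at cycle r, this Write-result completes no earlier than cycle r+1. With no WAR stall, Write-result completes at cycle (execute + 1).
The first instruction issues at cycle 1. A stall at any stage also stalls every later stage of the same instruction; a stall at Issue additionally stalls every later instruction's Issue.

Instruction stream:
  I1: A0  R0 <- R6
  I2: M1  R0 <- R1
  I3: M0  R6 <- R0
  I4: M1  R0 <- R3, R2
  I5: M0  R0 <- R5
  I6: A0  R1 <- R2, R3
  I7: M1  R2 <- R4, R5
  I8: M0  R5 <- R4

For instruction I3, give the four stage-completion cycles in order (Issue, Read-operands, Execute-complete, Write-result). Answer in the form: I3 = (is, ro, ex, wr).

I3 = (6, 13, 18, 19)

cycle 1: issue I1 (A0)
cycle 2: I1 read-ops
cycle 3: I1 finished on A0
cycle 4: I1→R0
cycle 5: issue I2 (M1)
cycle 6: I2 read-ops · issue I3 (M0)
cycle 11: I2 finished on M1
cycle 12: I2→R0
cycle 13: I3 read-ops · issue I4 (M1)
cycle 14: I4 read-ops
cycle 18: I3 finished on M0
cycle 19: I3→R6 · I4 finished on M1
cycle 20: I4→R0
cycle 21: issue I5 (M0)
cycle 22: I5 read-ops · issue I6 (A0)
cycle 23: I6 read-ops · issue I7 (M1)
cycle 24: I6 finished on A0 · I7 read-ops
cycle 25: I6→R1
cycle 27: I5 finished on M0
cycle 28: I5→R0
cycle 29: I7 finished on M1 · issue I8 (M0)
cycle 30: I7→R2 · I8 read-ops
cycle 35: I8 finished on M0
cycle 36: I8→R5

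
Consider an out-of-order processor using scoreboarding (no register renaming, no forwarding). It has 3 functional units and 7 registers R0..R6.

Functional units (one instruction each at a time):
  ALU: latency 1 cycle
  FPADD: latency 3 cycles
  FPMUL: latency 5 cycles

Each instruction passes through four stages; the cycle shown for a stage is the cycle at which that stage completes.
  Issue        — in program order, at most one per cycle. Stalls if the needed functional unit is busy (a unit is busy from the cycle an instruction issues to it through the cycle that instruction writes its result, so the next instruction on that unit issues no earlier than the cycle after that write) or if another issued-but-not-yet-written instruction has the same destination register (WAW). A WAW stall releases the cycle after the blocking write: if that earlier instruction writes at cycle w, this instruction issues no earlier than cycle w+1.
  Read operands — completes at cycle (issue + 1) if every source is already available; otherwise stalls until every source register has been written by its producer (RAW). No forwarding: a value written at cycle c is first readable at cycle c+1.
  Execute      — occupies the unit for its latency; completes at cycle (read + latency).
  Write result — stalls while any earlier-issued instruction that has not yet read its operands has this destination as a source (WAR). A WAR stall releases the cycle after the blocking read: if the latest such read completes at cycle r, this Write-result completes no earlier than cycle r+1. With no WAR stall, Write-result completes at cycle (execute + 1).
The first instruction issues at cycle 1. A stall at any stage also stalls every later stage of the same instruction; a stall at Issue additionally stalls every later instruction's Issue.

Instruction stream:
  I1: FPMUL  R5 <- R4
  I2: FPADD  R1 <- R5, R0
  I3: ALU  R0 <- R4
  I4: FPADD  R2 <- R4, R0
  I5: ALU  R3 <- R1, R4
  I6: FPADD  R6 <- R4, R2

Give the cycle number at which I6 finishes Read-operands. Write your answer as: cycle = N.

I1: IS=1 RO=2 EX=7 WR=8
I2: IS=2 RO=9 EX=12 WR=13  [RAW R5: wait I1 write@8]
I3: IS=3 RO=4 EX=5 WR=10  [WAR R0: wait I2 read@9]
I4: IS=14 RO=15 EX=18 WR=19  [struct: FPADD busy until I2 writes@13]
I5: IS=15 RO=16 EX=17 WR=18
I6: IS=20 RO=21 EX=24 WR=25  [struct: FPADD busy until I4 writes@19]

cycle = 21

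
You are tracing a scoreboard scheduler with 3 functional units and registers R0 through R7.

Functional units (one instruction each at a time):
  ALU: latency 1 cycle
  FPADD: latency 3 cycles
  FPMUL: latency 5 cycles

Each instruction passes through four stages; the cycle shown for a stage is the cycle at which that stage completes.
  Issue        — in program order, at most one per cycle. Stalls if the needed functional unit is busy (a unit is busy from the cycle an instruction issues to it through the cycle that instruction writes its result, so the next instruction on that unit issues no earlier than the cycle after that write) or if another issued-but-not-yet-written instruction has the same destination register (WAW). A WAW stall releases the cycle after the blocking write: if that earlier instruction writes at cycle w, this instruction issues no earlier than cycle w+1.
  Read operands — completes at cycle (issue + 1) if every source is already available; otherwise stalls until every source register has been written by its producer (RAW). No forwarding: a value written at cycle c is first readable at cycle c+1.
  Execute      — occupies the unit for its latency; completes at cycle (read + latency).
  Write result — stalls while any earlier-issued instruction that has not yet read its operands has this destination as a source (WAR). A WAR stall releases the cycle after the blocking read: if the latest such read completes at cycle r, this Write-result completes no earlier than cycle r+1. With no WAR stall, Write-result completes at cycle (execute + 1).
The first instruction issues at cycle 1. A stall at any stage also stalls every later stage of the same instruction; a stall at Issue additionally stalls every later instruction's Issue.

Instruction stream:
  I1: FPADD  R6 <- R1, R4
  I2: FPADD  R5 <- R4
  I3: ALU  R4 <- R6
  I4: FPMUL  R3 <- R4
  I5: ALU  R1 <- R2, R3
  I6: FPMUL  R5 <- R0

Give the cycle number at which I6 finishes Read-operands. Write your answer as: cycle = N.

[1] I1 issues→FPADD
[2] I1 reads
[5] I1 exec-done
[6] I1 writes R6
[7] I2 issues→FPADD
[8] I2 reads, I3 issues→ALU
[9] I3 reads, I4 issues→FPMUL
[10] I3 exec-done
[11] I2 exec-done, I3 writes R4
[12] I2 writes R5, I4 reads, I5 issues→ALU
[17] I4 exec-done
[18] I4 writes R3
[19] I5 reads, I6 issues→FPMUL
[20] I5 exec-done, I6 reads
[21] I5 writes R1
[25] I6 exec-done
[26] I6 writes R5

cycle = 20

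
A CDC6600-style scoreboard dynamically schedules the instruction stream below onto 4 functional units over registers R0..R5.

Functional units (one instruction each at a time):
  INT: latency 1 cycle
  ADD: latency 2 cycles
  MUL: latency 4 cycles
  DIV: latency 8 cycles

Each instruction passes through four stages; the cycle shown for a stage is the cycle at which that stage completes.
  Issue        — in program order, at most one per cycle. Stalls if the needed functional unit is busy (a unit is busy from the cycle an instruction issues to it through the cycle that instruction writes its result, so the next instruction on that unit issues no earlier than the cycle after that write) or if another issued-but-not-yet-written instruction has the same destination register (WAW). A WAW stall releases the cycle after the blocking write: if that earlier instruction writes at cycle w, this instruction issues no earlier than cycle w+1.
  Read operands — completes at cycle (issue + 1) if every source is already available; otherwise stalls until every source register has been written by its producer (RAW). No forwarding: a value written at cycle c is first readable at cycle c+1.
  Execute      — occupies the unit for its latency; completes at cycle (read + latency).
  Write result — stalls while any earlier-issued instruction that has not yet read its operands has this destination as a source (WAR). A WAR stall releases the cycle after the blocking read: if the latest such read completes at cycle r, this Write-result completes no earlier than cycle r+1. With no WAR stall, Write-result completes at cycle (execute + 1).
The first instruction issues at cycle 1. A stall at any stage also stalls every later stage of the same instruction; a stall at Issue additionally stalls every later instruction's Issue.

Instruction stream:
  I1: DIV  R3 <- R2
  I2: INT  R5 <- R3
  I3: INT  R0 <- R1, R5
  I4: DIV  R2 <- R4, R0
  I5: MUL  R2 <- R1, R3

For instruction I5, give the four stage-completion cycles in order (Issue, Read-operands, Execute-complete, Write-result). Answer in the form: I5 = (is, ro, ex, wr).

I5 = (29, 30, 34, 35)

cycle 1: issue I1 (DIV)
cycle 2: I1 read-ops; issue I2 (INT)
cycle 10: I1 finished on DIV
cycle 11: I1→R3
cycle 12: I2 read-ops
cycle 13: I2 finished on INT
cycle 14: I2→R5
cycle 15: issue I3 (INT)
cycle 16: I3 read-ops; issue I4 (DIV)
cycle 17: I3 finished on INT
cycle 18: I3→R0
cycle 19: I4 read-ops
cycle 27: I4 finished on DIV
cycle 28: I4→R2
cycle 29: issue I5 (MUL)
cycle 30: I5 read-ops
cycle 34: I5 finished on MUL
cycle 35: I5→R2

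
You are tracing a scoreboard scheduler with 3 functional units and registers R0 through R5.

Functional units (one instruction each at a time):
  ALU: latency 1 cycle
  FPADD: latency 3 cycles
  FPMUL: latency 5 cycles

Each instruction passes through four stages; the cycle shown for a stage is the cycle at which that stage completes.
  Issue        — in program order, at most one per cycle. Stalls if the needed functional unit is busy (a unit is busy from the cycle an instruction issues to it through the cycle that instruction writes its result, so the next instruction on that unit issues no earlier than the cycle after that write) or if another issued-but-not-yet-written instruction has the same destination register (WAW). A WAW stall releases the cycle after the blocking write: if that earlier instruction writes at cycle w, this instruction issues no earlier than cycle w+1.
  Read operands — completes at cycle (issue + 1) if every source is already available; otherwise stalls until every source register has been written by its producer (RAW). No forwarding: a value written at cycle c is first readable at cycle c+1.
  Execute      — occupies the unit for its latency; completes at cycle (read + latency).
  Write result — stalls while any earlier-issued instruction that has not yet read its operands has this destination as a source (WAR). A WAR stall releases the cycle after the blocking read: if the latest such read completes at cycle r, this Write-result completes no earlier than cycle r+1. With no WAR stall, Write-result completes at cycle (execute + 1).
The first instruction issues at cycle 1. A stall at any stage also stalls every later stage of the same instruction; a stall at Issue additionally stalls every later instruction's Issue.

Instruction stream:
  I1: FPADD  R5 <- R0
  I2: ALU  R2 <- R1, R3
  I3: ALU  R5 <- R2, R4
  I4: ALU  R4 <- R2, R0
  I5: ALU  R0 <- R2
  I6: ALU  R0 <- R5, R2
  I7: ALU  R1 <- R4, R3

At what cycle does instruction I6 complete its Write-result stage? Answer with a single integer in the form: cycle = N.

cycle = 22

I1 -> (1, 2, 5, 6)
I2 -> (2, 3, 4, 5)
I3 -> (7, 8, 9, 10)  // WAW R5: wait I1 write@6
I4 -> (11, 12, 13, 14)  // struct: ALU busy until I3 writes@10
I5 -> (15, 16, 17, 18)  // struct: ALU busy until I4 writes@14
I6 -> (19, 20, 21, 22)  // struct: ALU busy until I5 writes@18
I7 -> (23, 24, 25, 26)  // struct: ALU busy until I6 writes@22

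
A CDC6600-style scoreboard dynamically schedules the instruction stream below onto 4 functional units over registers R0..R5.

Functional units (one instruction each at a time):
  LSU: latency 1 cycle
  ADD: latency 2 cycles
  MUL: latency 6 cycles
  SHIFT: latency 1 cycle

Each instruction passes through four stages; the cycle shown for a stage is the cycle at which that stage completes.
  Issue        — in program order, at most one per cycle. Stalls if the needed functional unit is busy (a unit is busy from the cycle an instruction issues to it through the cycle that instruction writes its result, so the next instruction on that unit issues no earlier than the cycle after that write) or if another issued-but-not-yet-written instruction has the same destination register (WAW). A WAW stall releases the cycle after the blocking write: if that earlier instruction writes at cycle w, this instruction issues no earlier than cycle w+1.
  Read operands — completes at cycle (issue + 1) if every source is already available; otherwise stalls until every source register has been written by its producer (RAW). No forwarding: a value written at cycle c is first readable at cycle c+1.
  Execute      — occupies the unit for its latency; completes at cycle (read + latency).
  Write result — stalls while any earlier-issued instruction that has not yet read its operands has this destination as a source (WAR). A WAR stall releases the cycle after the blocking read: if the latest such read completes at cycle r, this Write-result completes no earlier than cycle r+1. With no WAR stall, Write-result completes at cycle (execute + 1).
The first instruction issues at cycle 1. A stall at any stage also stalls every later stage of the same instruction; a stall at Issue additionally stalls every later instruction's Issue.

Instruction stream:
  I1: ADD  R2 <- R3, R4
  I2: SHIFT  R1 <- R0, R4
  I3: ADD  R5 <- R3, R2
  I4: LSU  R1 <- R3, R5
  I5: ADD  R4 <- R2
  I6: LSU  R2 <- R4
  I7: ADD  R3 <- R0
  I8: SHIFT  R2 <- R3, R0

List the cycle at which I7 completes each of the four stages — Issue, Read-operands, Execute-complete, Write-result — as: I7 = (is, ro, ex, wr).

cycle 1: issue I1 (ADD)
cycle 2: I1 read-ops, issue I2 (SHIFT)
cycle 3: I2 read-ops
cycle 4: I1 finished on ADD, I2 finished on SHIFT
cycle 5: I1→R2, I2→R1
cycle 6: issue I3 (ADD)
cycle 7: I3 read-ops, issue I4 (LSU)
cycle 9: I3 finished on ADD
cycle 10: I3→R5
cycle 11: I4 read-ops, issue I5 (ADD)
cycle 12: I4 finished on LSU, I5 read-ops
cycle 13: I4→R1
cycle 14: I5 finished on ADD, issue I6 (LSU)
cycle 15: I5→R4
cycle 16: I6 read-ops, issue I7 (ADD)
cycle 17: I6 finished on LSU, I7 read-ops
cycle 18: I6→R2
cycle 19: I7 finished on ADD, issue I8 (SHIFT)
cycle 20: I7→R3
cycle 21: I8 read-ops
cycle 22: I8 finished on SHIFT
cycle 23: I8→R2

I7 = (16, 17, 19, 20)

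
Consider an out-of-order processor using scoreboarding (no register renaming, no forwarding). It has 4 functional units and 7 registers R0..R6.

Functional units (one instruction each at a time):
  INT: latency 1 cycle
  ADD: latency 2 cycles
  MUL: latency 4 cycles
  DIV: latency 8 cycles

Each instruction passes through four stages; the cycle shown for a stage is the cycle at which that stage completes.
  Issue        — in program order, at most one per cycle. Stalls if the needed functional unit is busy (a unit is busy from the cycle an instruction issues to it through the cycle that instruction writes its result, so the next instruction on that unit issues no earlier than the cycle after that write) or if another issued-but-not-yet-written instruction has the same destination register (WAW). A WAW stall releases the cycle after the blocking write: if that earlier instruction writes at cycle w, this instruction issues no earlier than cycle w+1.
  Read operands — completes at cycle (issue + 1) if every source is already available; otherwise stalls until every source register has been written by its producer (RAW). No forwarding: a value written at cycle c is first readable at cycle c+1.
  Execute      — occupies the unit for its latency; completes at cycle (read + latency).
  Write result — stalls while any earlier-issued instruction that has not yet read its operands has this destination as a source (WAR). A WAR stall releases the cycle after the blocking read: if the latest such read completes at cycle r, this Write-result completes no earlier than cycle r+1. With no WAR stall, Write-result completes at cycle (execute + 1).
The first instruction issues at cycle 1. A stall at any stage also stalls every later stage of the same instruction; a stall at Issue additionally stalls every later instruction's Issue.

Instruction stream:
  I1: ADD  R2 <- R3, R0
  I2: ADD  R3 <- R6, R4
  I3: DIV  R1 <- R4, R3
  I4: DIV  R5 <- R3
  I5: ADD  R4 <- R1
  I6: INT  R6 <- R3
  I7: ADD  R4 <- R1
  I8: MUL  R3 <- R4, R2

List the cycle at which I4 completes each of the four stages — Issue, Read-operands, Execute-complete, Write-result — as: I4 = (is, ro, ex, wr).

I4 = (21, 22, 30, 31)

[1] I1 dispatched to ADD
[2] I1 operands ready
[4] I1 complete
[5] R2←I1
[6] I2 dispatched to ADD
[7] I2 operands ready; I3 dispatched to DIV
[9] I2 complete
[10] R3←I2
[11] I3 operands ready
[19] I3 complete
[20] R1←I3
[21] I4 dispatched to DIV
[22] I4 operands ready; I5 dispatched to ADD
[23] I5 operands ready; I6 dispatched to INT
[24] I6 operands ready
[25] I5 complete; I6 complete
[26] R4←I5; R6←I6
[27] I7 dispatched to ADD
[28] I7 operands ready; I8 dispatched to MUL
[30] I4 complete; I7 complete
[31] R5←I4; R4←I7
[32] I8 operands ready
[36] I8 complete
[37] R3←I8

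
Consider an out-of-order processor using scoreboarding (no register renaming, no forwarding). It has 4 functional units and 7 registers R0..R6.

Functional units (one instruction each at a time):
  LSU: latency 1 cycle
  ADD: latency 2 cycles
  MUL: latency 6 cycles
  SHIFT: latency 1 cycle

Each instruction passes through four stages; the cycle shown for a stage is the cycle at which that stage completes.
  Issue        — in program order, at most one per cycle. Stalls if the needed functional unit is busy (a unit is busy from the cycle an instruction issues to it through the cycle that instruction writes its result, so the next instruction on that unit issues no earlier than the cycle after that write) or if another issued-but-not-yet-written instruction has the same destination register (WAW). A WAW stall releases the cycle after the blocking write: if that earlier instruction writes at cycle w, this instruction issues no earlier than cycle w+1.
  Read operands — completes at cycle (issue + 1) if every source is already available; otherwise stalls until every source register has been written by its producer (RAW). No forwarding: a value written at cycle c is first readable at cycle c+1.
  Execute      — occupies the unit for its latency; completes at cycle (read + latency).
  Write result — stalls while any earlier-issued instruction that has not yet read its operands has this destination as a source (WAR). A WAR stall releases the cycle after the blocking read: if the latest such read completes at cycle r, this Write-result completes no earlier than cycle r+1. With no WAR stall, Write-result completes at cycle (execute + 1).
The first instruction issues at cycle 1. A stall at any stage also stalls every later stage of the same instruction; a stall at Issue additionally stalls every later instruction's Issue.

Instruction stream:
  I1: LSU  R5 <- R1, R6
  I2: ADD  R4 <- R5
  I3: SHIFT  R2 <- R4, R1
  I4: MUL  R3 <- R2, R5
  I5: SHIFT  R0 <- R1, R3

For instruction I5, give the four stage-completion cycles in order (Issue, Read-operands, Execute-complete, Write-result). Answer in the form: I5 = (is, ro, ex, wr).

I1 -> (1, 2, 3, 4)
I2 -> (2, 5, 7, 8)  // RAW R5: wait I1 write@4
I3 -> (3, 9, 10, 11)  // RAW R4: wait I2 write@8
I4 -> (4, 12, 18, 19)  // RAW R2: wait I3 write@11
I5 -> (12, 20, 21, 22)  // struct: SHIFT busy until I3 writes@11, RAW R3: wait I4 write@19

I5 = (12, 20, 21, 22)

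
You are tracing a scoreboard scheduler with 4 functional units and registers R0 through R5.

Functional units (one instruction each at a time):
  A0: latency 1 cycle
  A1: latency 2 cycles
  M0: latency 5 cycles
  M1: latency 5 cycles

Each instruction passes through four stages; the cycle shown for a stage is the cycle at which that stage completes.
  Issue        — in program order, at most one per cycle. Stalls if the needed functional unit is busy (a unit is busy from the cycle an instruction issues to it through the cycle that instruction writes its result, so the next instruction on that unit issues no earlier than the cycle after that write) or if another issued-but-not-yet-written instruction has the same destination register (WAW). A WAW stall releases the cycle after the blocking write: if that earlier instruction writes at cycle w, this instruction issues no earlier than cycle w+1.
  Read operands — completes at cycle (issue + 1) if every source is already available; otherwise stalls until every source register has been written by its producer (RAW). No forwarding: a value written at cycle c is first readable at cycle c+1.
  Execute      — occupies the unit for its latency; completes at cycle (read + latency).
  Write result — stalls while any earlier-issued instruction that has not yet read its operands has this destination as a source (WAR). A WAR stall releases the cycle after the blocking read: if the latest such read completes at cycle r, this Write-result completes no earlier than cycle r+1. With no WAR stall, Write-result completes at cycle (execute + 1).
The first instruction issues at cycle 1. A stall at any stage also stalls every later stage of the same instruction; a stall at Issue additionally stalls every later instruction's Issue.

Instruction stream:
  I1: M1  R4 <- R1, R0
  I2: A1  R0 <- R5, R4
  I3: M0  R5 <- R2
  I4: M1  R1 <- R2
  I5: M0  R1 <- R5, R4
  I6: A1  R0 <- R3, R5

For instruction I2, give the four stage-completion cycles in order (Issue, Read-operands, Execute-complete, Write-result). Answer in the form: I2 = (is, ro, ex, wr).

I2 = (2, 9, 11, 12)

c1: I1 dispatched to M1
c2: I1 operands ready | I2 dispatched to A1
c3: I3 dispatched to M0
c4: I3 operands ready
c7: I1 complete
c8: R4←I1
c9: I2 operands ready | I3 complete | I4 dispatched to M1
c10: R5←I3 | I4 operands ready
c11: I2 complete
c12: R0←I2
c15: I4 complete
c16: R1←I4
c17: I5 dispatched to M0
c18: I5 operands ready | I6 dispatched to A1
c19: I6 operands ready
c21: I6 complete
c22: R0←I6
c23: I5 complete
c24: R1←I5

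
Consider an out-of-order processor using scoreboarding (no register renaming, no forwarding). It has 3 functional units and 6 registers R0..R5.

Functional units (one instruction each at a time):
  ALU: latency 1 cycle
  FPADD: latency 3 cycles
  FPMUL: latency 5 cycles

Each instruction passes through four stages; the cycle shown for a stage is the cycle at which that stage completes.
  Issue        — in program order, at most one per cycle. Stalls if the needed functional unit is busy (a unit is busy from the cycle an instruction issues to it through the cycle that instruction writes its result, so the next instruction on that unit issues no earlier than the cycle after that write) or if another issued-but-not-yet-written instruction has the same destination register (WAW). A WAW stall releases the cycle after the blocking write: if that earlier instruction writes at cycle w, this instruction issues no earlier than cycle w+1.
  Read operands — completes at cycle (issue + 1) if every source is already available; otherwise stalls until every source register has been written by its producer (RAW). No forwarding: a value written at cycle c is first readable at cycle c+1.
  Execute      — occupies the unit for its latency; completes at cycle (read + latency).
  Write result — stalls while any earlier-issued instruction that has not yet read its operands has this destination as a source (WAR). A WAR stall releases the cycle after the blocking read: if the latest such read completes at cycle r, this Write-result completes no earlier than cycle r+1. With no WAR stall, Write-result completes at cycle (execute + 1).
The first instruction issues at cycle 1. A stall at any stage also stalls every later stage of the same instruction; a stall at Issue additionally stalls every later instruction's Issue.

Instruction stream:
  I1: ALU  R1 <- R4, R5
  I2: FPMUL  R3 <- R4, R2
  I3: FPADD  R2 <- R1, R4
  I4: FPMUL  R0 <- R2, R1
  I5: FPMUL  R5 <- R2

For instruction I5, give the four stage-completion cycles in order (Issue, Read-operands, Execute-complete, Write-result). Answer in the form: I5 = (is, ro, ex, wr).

I5 = (18, 19, 24, 25)

[I1] 1/2/3/4
[I2] 2/3/8/9
[I3] 3/5/8/9  (RAW R1: wait I1 write@4)
[I4] 10/11/16/17  (struct: FPMUL busy until I2 writes@9)
[I5] 18/19/24/25  (struct: FPMUL busy until I4 writes@17)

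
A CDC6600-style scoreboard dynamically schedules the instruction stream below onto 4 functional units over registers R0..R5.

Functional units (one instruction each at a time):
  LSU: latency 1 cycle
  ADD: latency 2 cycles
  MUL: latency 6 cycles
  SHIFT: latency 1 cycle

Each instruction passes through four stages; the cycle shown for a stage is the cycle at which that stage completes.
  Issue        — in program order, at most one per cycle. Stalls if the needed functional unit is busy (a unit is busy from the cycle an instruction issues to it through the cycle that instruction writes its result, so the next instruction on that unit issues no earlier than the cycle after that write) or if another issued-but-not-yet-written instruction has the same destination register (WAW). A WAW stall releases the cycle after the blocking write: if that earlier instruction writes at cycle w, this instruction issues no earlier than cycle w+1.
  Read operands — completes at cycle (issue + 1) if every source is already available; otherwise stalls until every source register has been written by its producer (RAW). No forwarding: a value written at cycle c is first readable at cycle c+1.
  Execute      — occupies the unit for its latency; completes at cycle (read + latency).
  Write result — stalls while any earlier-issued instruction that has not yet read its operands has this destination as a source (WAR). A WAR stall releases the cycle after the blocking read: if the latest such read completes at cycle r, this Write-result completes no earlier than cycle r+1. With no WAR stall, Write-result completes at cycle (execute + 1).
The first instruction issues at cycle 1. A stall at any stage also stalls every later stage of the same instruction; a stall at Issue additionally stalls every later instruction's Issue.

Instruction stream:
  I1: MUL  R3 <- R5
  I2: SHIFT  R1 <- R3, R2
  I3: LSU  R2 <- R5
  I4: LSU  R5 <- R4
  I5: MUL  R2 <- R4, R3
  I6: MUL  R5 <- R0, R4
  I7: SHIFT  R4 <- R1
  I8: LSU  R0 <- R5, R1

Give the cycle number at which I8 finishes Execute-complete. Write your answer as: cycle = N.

t=1  issue I1 (MUL)
t=2  I1 read-ops · issue I2 (SHIFT)
t=3  issue I3 (LSU)
t=4  I3 read-ops
t=5  I3 finished on LSU
t=8  I1 finished on MUL
t=9  I1→R3
t=10  I2 read-ops
t=11  I2 finished on SHIFT · I3→R2
t=12  I2→R1 · issue I4 (LSU)
t=13  I4 read-ops · issue I5 (MUL)
t=14  I4 finished on LSU · I5 read-ops
t=15  I4→R5
t=20  I5 finished on MUL
t=21  I5→R2
t=22  issue I6 (MUL)
t=23  I6 read-ops · issue I7 (SHIFT)
t=24  I7 read-ops · issue I8 (LSU)
t=25  I7 finished on SHIFT
t=26  I7→R4
t=29  I6 finished on MUL
t=30  I6→R5
t=31  I8 read-ops
t=32  I8 finished on LSU
t=33  I8→R0

cycle = 32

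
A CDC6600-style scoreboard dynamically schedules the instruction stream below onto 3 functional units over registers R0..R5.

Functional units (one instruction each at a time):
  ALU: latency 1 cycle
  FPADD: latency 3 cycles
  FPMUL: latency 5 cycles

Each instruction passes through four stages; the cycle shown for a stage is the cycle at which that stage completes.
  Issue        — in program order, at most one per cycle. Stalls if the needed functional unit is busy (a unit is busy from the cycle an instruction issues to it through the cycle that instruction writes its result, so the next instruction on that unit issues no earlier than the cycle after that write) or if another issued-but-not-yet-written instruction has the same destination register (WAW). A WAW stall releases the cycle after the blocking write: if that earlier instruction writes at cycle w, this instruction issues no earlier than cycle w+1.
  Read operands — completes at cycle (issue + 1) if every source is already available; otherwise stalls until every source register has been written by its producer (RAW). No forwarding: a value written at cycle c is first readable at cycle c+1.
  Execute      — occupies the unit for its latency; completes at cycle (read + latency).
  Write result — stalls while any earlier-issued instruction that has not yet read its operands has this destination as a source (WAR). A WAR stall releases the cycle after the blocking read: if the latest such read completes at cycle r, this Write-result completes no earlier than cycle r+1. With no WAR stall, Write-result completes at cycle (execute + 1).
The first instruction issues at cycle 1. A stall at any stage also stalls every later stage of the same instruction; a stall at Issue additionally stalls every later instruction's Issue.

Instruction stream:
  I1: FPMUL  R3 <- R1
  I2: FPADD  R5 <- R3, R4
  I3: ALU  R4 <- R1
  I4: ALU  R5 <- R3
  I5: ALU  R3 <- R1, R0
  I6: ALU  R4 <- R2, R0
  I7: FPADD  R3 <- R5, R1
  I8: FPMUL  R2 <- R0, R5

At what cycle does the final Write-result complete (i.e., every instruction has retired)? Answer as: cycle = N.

cycle = 31

  I1 | 1 | 2 | 7 | 8
  I2 | 2 | 9 | 12 | 13   RAW R3: wait I1 write@8
  I3 | 3 | 4 | 5 | 10   WAR R4: wait I2 read@9
  I4 | 14 | 15 | 16 | 17   WAW R5: wait I2 write@13
  I5 | 18 | 19 | 20 | 21   struct: ALU busy until I4 writes@17
  I6 | 22 | 23 | 24 | 25   struct: ALU busy until I5 writes@21
  I7 | 23 | 24 | 27 | 28
  I8 | 24 | 25 | 30 | 31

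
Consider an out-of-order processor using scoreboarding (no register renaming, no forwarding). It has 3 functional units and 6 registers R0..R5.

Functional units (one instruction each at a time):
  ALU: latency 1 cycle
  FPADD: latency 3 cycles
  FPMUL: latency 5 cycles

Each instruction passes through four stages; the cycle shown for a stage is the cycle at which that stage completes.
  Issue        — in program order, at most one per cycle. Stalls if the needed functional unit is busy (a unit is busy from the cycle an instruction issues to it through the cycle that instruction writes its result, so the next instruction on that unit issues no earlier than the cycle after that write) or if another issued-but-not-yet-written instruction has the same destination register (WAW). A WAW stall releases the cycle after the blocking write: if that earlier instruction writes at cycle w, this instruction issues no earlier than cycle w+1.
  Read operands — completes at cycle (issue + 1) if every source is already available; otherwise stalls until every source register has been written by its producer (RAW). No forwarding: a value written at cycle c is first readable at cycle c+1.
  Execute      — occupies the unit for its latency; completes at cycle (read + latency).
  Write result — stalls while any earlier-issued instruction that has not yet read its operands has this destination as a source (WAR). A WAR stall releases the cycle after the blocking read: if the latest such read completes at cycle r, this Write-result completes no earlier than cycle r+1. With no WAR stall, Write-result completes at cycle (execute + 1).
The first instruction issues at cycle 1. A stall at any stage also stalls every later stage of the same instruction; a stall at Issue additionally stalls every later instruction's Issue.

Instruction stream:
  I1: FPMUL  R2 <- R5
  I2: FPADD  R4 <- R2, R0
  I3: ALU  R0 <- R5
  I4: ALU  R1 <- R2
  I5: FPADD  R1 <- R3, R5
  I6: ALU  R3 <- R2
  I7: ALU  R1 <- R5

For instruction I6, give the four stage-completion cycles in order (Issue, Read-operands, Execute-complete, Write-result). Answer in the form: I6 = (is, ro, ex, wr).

t=1  I1→FPMUL
t=2  I1 RO, I2→FPADD
t=3  I3→ALU
t=4  I3 RO
t=5  I3 EX
t=7  I1 EX
t=8  I1 WR R2
t=9  I2 RO
t=10  I3 WR R0
t=11  I4→ALU
t=12  I2 EX, I4 RO
t=13  I2 WR R4, I4 EX
t=14  I4 WR R1
t=15  I5→FPADD
t=16  I5 RO, I6→ALU
t=17  I6 RO
t=18  I6 EX
t=19  I5 EX, I6 WR R3
t=20  I5 WR R1
t=21  I7→ALU
t=22  I7 RO
t=23  I7 EX
t=24  I7 WR R1

I6 = (16, 17, 18, 19)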